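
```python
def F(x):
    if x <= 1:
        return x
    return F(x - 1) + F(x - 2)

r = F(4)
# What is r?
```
Call trace (a repeated sub-call is expanded the first time; later identical calls just restate its return value):
F(x=4)
  F(x=3)
    F(x=2)
      F(x=1)
      -> return 1
      F(x=0)
      -> return 0
    -> return 1
    F(x=1)
    -> return 1
  -> return 2
  F(x=2) -> return 1  (same call as traced above)
-> return 3

Final answer: 3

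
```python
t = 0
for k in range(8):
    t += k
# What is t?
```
Trace:
  t=0
  t=0, k=0
  t=1, k=1
  t=3, k=2
  t=6, k=3
  t=10, k=4
  t=15, k=5
  t=21, k=6
  t=28, k=7

Final answer: 28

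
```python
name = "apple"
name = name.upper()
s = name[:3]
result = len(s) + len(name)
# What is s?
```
Trace:
  name='apple'
  name='APPLE'
  name='APPLE', s='APP'
  name='APPLE', s='APP', result=8

Final answer: 'APP'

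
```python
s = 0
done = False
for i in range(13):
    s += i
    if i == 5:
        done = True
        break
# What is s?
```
Trace:
  s=0
  s=0, done=False
  s=0, done=False, i=0
  s=1, done=False, i=1
  s=3, done=False, i=2
  s=6, done=False, i=3
  s=10, done=False, i=4
  s=15, done=True, i=5

Final answer: 15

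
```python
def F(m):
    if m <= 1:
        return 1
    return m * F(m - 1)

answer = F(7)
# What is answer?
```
Call trace:
F(m=7)
  F(m=6)
    F(m=5)
      F(m=4)
        F(m=3)
          F(m=2)
            F(m=1)
            -> return 1
          -> return 2
        -> return 6
      -> return 24
    -> return 120
  -> return 720
-> return 5040

Final answer: 5040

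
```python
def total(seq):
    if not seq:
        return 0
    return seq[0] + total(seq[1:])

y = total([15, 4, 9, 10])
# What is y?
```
Call trace:
total(seq=[15, 4, 9, 10])
  total(seq=[4, 9, 10])
    total(seq=[9, 10])
      total(seq=[10])
        total(seq=[])
        -> return 0
      -> return 10
    -> return 19
  -> return 23
-> return 38

Final answer: 38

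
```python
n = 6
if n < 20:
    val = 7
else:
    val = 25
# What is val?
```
Trace:
  n=6
  n=6, val=7

Final answer: 7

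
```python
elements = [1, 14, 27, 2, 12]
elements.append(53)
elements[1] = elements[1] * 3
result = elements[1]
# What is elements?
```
Trace:
  elements=[1, 14, 27, 2, 12]
  elements=[1, 14, 27, 2, 12, 53]
  elements=[1, 42, 27, 2, 12, 53]
  elements=[1, 42, 27, 2, 12, 53], result=42

Final answer: [1, 42, 27, 2, 12, 53]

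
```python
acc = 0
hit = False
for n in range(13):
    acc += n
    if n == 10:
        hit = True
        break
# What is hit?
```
Trace:
  acc=0
  acc=0, hit=False
  acc=0, hit=False, n=0
  acc=1, hit=False, n=1
  acc=3, hit=False, n=2
  acc=6, hit=False, n=3
  acc=10, hit=False, n=4
  acc=15, hit=False, n=5
  acc=21, hit=False, n=6
  acc=28, hit=False, n=7
  acc=36, hit=False, n=8
  acc=45, hit=False, n=9
  acc=55, hit=True, n=10

Final answer: True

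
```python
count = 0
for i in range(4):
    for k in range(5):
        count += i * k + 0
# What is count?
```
Trace:
  count=0
  count=0, i=0, k=0
  count=0, i=0, k=1
  count=0, i=0, k=2
  count=0, i=0, k=3
  count=0, i=0, k=4
  count=0, i=1, k=0
  count=1, i=1, k=1
  count=3, i=1, k=2
  count=6, i=1, k=3
  count=10, i=1, k=4
  count=10, i=2, k=0
  count=12, i=2, k=1
  count=16, i=2, k=2
  count=22, i=2, k=3
  count=30, i=2, k=4
  count=30, i=3, k=0
  count=33, i=3, k=1
  count=39, i=3, k=2
  count=48, i=3, k=3
  count=60, i=3, k=4

Final answer: 60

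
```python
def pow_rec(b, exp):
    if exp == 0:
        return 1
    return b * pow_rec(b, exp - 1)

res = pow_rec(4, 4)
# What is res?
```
Call trace:
pow_rec(b=4, exp=4)
  pow_rec(b=4, exp=3)
    pow_rec(b=4, exp=2)
      pow_rec(b=4, exp=1)
        pow_rec(b=4, exp=0)
        -> return 1
      -> return 4
    -> return 16
  -> return 64
-> return 256

Final answer: 256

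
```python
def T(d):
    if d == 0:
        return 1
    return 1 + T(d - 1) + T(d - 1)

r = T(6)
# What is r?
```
Call trace (a repeated sub-call is expanded the first time; later identical calls just restate its return value):
T(d=6)
  T(d=5)
    T(d=4)
      T(d=3)
        T(d=2)
          T(d=1)
            T(d=0)
            -> return 1
            T(d=0)
            -> return 1
          -> return 3
          T(d=1) -> return 3  (same call as traced above)
        -> return 7
        T(d=2) -> return 7  (same call as traced above)
      -> return 15
      T(d=3) -> return 15  (same call as traced above)
    -> return 31
    T(d=4) -> return 31  (same call as traced above)
  -> return 63
  T(d=5) -> return 63  (same call as traced above)
-> return 127

Final answer: 127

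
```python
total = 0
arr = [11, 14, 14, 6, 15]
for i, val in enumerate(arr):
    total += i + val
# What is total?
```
Trace:
  total=0
  total=11, i=0, val=11
  total=26, i=1, val=14
  total=42, i=2, val=14
  total=51, i=3, val=6
  total=70, i=4, val=15

Final answer: 70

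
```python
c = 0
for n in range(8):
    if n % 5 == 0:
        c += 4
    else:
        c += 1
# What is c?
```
Trace:
  c=0
  c=4, n=0
  c=5, n=1
  c=6, n=2
  c=7, n=3
  c=8, n=4
  c=12, n=5
  c=13, n=6
  c=14, n=7

Final answer: 14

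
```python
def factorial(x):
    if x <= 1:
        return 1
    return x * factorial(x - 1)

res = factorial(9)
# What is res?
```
Call trace:
factorial(x=9)
  factorial(x=8)
    factorial(x=7)
      factorial(x=6)
        factorial(x=5)
          factorial(x=4)
            factorial(x=3)
              factorial(x=2)
                factorial(x=1)
                -> return 1
              -> return 2
            -> return 6
          -> return 24
        -> return 120
      -> return 720
    -> return 5040
  -> return 40320
-> return 362880

Final answer: 362880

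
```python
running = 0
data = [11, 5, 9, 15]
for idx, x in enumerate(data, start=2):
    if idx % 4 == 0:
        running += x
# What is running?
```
Trace:
  running=0
  running=0, idx=2, x=11
  running=0, idx=3, x=5
  running=9, idx=4, x=9
  running=9, idx=5, x=15

Final answer: 9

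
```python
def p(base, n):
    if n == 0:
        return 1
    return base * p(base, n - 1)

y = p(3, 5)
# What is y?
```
Call trace:
p(base=3, n=5)
  p(base=3, n=4)
    p(base=3, n=3)
      p(base=3, n=2)
        p(base=3, n=1)
          p(base=3, n=0)
          -> return 1
        -> return 3
      -> return 9
    -> return 27
  -> return 81
-> return 243

Final answer: 243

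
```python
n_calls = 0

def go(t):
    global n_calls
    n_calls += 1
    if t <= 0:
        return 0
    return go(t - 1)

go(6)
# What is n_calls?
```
Call trace:
go(t=6)
  go(t=5)
    go(t=4)
      go(t=3)
        go(t=2)
          go(t=1)
            go(t=0)
            -> return 0
          -> return 0
        -> return 0
      -> return 0
    -> return 0
  -> return 0
-> return 0

n_calls is incremented once per call. go is entered once for each t = 6, 5, 4, 3, 2, 1, 0 (the t <= 0 call returns without recursing), i.e. 6 + 1 calls.
n_calls = 7

Final answer: 7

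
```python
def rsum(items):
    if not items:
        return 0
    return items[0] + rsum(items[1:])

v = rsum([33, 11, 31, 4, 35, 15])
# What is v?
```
Call trace:
rsum(items=[33, 11, 31, 4, 35, 15])
  rsum(items=[11, 31, 4, 35, 15])
    rsum(items=[31, 4, 35, 15])
      rsum(items=[4, 35, 15])
        rsum(items=[35, 15])
          rsum(items=[15])
            rsum(items=[])
            -> return 0
          -> return 15
        -> return 50
      -> return 54
    -> return 85
  -> return 96
-> return 129

Final answer: 129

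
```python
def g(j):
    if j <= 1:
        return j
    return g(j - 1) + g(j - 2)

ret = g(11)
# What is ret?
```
Call trace (a repeated sub-call is expanded the first time; later identical calls just restate its return value):
g(j=11)
  g(j=10)
    g(j=9)
      g(j=8)
        g(j=7)
          g(j=6)
            g(j=5)
              g(j=4)
                g(j=3)
                  g(j=2)
                    g(j=1)
                    -> return 1
                    g(j=0)
                    -> return 0
                  -> return 1
                  g(j=1)
                  -> return 1
                -> return 2
                g(j=2) -> return 1  (same call as traced above)
              -> return 3
              g(j=3) -> return 2  (same call as traced above)
            -> return 5
            g(j=4) -> return 3  (same call as traced above)
          -> return 8
          g(j=5) -> return 5  (same call as traced above)
        -> return 13
        g(j=6) -> return 8  (same call as traced above)
      -> return 21
      g(j=7) -> return 13  (same call as traced above)
    -> return 34
    g(j=8) -> return 21  (same call as traced above)
  -> return 55
  g(j=9) -> return 34  (same call as traced above)
-> return 89

Final answer: 89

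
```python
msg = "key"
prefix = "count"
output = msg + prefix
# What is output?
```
Trace:
  msg='key'
  msg='key', prefix='count'
  msg='key', prefix='count', output='keycount'

Final answer: 'keycount'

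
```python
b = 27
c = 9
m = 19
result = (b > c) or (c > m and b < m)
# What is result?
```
Trace:
  b=27
  b=27, c=9
  b=27, c=9, m=19
  b=27, c=9, m=19, result=True

Final answer: True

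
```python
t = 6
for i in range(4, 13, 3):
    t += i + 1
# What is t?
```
Trace:
  t=6
  t=11, i=4
  t=19, i=7
  t=30, i=10

Final answer: 30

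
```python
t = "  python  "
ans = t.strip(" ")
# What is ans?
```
Trace:
  t='  python  '
  t='  python  ', ans='python'

Final answer: 'python'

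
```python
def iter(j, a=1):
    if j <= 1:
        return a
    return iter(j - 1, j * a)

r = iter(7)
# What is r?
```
Call trace:
iter(j=7, a=1)
  iter(j=6, a=7)
    iter(j=5, a=42)
      iter(j=4, a=210)
        iter(j=3, a=840)
          iter(j=2, a=2520)
            iter(j=1, a=5040)
            -> return 5040
          -> return 5040
        -> return 5040
      -> return 5040
    -> return 5040
  -> return 5040
-> return 5040

Final answer: 5040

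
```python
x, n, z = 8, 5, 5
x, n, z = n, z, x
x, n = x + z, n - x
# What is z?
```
Trace:
  x=8, n=5, z=5
  x=5, n=5, z=8
  x=13, n=0, z=8

Final answer: 8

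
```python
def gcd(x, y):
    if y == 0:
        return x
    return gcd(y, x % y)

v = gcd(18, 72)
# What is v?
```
Call trace:
gcd(x=18, y=72)
  gcd(x=72, y=18)
    gcd(x=18, y=0)
    -> return 18
  -> return 18
-> return 18

Final answer: 18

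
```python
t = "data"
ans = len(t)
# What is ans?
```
Trace:
  t='data'
  t='data', ans=4

Final answer: 4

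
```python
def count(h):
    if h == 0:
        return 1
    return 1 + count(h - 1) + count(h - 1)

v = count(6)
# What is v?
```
Call trace (a repeated sub-call is expanded the first time; later identical calls just restate its return value):
count(h=6)
  count(h=5)
    count(h=4)
      count(h=3)
        count(h=2)
          count(h=1)
            count(h=0)
            -> return 1
            count(h=0)
            -> return 1
          -> return 3
          count(h=1) -> return 3  (same call as traced above)
        -> return 7
        count(h=2) -> return 7  (same call as traced above)
      -> return 15
      count(h=3) -> return 15  (same call as traced above)
    -> return 31
    count(h=4) -> return 31  (same call as traced above)
  -> return 63
  count(h=5) -> return 63  (same call as traced above)
-> return 127

Final answer: 127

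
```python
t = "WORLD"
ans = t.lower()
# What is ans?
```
Trace:
  t='WORLD'
  t='WORLD', ans='world'

Final answer: 'world'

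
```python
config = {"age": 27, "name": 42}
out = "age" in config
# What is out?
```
Trace:
  config={'age': 27, 'name': 42}
  config={'age': 27, 'name': 42}, out=True

Final answer: True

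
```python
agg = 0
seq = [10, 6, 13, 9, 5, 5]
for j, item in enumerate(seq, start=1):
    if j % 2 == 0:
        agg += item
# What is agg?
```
Trace:
  agg=0
  agg=0, j=1, item=10
  agg=6, j=2, item=6
  agg=6, j=3, item=13
  agg=15, j=4, item=9
  agg=15, j=5, item=5
  agg=20, j=6, item=5

Final answer: 20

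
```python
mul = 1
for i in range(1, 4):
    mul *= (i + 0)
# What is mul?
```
Trace:
  mul=1
  mul=1, i=1
  mul=2, i=2
  mul=6, i=3

Final answer: 6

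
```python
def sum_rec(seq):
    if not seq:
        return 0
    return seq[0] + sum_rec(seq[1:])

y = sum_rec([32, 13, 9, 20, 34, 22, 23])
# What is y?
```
Call trace:
sum_rec(seq=[32, 13, 9, 20, 34, 22, 23])
  sum_rec(seq=[13, 9, 20, 34, 22, 23])
    sum_rec(seq=[9, 20, 34, 22, 23])
      sum_rec(seq=[20, 34, 22, 23])
        sum_rec(seq=[34, 22, 23])
          sum_rec(seq=[22, 23])
            sum_rec(seq=[23])
              sum_rec(seq=[])
              -> return 0
            -> return 23
          -> return 45
        -> return 79
      -> return 99
    -> return 108
  -> return 121
-> return 153

Final answer: 153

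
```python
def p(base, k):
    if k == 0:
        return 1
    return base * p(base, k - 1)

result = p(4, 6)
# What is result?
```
Call trace:
p(base=4, k=6)
  p(base=4, k=5)
    p(base=4, k=4)
      p(base=4, k=3)
        p(base=4, k=2)
          p(base=4, k=1)
            p(base=4, k=0)
            -> return 1
          -> return 4
        -> return 16
      -> return 64
    -> return 256
  -> return 1024
-> return 4096

Final answer: 4096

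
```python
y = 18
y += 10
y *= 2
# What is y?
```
Trace:
  y=18
  y=28
  y=56

Final answer: 56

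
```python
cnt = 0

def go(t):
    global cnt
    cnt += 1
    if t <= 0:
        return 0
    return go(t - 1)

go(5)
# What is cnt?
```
Call trace:
go(t=5)
  go(t=4)
    go(t=3)
      go(t=2)
        go(t=1)
          go(t=0)
          -> return 0
        -> return 0
      -> return 0
    -> return 0
  -> return 0
-> return 0

cnt is incremented once per call. go is entered once for each t = 5, 4, 3, 2, 1, 0 (the t <= 0 call returns without recursing), i.e. 5 + 1 calls.
cnt = 6

Final answer: 6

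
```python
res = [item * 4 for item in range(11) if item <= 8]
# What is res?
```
Trace:
  item=0
  item=1
  item=2
  item=3
  item=4
  item=5
  item=6
  item=7
  item=8
  item=9
  item=10
  res=[0, 4, 8, 12, 16, 20, 24, 28, 32]

Final answer: [0, 4, 8, 12, 16, 20, 24, 28, 32]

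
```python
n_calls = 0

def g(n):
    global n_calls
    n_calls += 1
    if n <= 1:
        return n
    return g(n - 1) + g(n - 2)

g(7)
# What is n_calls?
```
Call trace (a repeated sub-call is expanded the first time; later identical calls just restate its return value):
g(n=7)
  g(n=6)
    g(n=5)
      g(n=4)
        g(n=3)
          g(n=2)
            g(n=1)
            -> return 1
            g(n=0)
            -> return 0
          -> return 1
          g(n=1)
          -> return 1
        -> return 2
        g(n=2) -> return 1  (same call as traced above)
      -> return 3
      g(n=3) -> return 2  (same call as traced above)
    -> return 5
    g(n=4) -> return 3  (same call as traced above)
  -> return 8
  g(n=5) -> return 5  (same call as traced above)
-> return 13

n_calls is incremented once per call, so count the calls in each subtree. Let C(n) = number of calls made by g(n).
C(0) = C(1) = 1 (base case, no recursion); C(n) = 1 + C(n - 1) + C(n - 2) otherwise.
C(2) = 1 + C(1) + C(0) = 1 + 1 + 1 = 3
C(3) = 1 + C(2) + C(1) = 1 + 3 + 1 = 5
C(4) = 1 + C(3) + C(2) = 1 + 5 + 3 = 9
C(5) = 1 + C(4) + C(3) = 1 + 9 + 5 = 15
C(6) = 1 + C(5) + C(4) = 1 + 15 + 9 = 25
C(7) = 1 + C(6) + C(5) = 1 + 25 + 15 = 41
n_calls = C(7) = 41

Final answer: 41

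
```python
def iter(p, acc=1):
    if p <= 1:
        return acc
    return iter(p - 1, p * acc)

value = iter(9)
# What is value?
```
Call trace:
iter(p=9, acc=1)
  iter(p=8, acc=9)
    iter(p=7, acc=72)
      iter(p=6, acc=504)
        iter(p=5, acc=3024)
          iter(p=4, acc=15120)
            iter(p=3, acc=60480)
              iter(p=2, acc=181440)
                iter(p=1, acc=362880)
                -> return 362880
              -> return 362880
            -> return 362880
          -> return 362880
        -> return 362880
      -> return 362880
    -> return 362880
  -> return 362880
-> return 362880

Final answer: 362880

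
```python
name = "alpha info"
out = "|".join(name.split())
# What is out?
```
Trace:
  name='alpha info'
  name='alpha info', out='alpha|info'

Final answer: 'alpha|info'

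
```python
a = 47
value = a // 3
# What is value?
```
Trace:
  a=47
  a=47, value=15

Final answer: 15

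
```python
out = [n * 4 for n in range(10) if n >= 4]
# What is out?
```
Trace:
  n=0
  n=1
  n=2
  n=3
  n=4
  n=5
  n=6
  n=7
  n=8
  n=9
  out=[16, 20, 24, 28, 32, 36]

Final answer: [16, 20, 24, 28, 32, 36]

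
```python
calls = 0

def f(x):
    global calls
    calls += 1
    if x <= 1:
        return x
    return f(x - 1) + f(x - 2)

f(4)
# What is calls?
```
Call trace (a repeated sub-call is expanded the first time; later identical calls just restate its return value):
f(x=4)
  f(x=3)
    f(x=2)
      f(x=1)
      -> return 1
      f(x=0)
      -> return 0
    -> return 1
    f(x=1)
    -> return 1
  -> return 2
  f(x=2) -> return 1  (same call as traced above)
-> return 3

calls is incremented once per call, so count the calls in each subtree. Let C(x) = number of calls made by f(x).
C(0) = C(1) = 1 (base case, no recursion); C(x) = 1 + C(x - 1) + C(x - 2) otherwise.
C(2) = 1 + C(1) + C(0) = 1 + 1 + 1 = 3
C(3) = 1 + C(2) + C(1) = 1 + 3 + 1 = 5
C(4) = 1 + C(3) + C(2) = 1 + 5 + 3 = 9
calls = C(4) = 9

Final answer: 9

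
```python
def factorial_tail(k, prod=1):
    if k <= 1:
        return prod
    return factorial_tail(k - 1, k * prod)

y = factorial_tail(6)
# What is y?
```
Call trace:
factorial_tail(k=6, prod=1)
  factorial_tail(k=5, prod=6)
    factorial_tail(k=4, prod=30)
      factorial_tail(k=3, prod=120)
        factorial_tail(k=2, prod=360)
          factorial_tail(k=1, prod=720)
          -> return 720
        -> return 720
      -> return 720
    -> return 720
  -> return 720
-> return 720

Final answer: 720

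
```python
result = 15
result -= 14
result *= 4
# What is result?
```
Trace:
  result=15
  result=1
  result=4

Final answer: 4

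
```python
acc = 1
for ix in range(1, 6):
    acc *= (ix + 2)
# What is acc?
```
Trace:
  acc=1
  acc=3, ix=1
  acc=12, ix=2
  acc=60, ix=3
  acc=360, ix=4
  acc=2520, ix=5

Final answer: 2520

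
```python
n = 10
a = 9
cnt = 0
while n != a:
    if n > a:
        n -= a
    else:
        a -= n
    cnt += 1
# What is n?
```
Trace:
  n=10
  n=10, a=9
  n=10, a=9, cnt=0
  n=1, a=9, cnt=1
  n=1, a=8, cnt=2
  n=1, a=7, cnt=3
  n=1, a=6, cnt=4
  n=1, a=5, cnt=5
  n=1, a=4, cnt=6
  n=1, a=3, cnt=7
  n=1, a=2, cnt=8
  n=1, a=1, cnt=9

Final answer: 1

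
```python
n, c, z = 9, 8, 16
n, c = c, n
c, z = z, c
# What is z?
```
Trace:
  n=9, c=8, z=16
  n=8, c=9, z=16
  n=8, c=16, z=9

Final answer: 9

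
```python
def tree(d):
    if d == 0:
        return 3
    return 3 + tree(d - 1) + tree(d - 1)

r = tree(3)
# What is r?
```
Call trace (a repeated sub-call is expanded the first time; later identical calls just restate its return value):
tree(d=3)
  tree(d=2)
    tree(d=1)
      tree(d=0)
      -> return 3
      tree(d=0)
      -> return 3
    -> return 9
    tree(d=1) -> return 9  (same call as traced above)
  -> return 21
  tree(d=2) -> return 21  (same call as traced above)
-> return 45

Final answer: 45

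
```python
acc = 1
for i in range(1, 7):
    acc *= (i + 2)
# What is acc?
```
Trace:
  acc=1
  acc=3, i=1
  acc=12, i=2
  acc=60, i=3
  acc=360, i=4
  acc=2520, i=5
  acc=20160, i=6

Final answer: 20160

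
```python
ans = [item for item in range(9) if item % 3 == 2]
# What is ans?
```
Trace:
  item=0
  item=1
  item=2
  item=3
  item=4
  item=5
  item=6
  item=7
  item=8
  ans=[2, 5, 8]

Final answer: [2, 5, 8]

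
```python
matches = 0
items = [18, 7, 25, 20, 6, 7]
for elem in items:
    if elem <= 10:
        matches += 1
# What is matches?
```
Trace:
  matches=0
  matches=0, elem=18
  matches=1, elem=7
  matches=1, elem=25
  matches=1, elem=20
  matches=2, elem=6
  matches=3, elem=7

Final answer: 3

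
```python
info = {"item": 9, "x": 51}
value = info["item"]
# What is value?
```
Trace:
  info={'item': 9, 'x': 51}
  info={'item': 9, 'x': 51}, value=9

Final answer: 9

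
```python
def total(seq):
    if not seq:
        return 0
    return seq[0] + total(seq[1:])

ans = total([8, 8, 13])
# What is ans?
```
Call trace:
total(seq=[8, 8, 13])
  total(seq=[8, 13])
    total(seq=[13])
      total(seq=[])
      -> return 0
    -> return 13
  -> return 21
-> return 29

Final answer: 29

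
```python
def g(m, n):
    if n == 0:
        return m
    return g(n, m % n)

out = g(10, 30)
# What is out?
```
Call trace:
g(m=10, n=30)
  g(m=30, n=10)
    g(m=10, n=0)
    -> return 10
  -> return 10
-> return 10

Final answer: 10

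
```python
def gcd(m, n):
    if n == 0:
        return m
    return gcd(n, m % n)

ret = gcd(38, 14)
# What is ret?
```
Call trace:
gcd(m=38, n=14)
  gcd(m=14, n=10)
    gcd(m=10, n=4)
      gcd(m=4, n=2)
        gcd(m=2, n=0)
        -> return 2
      -> return 2
    -> return 2
  -> return 2
-> return 2

Final answer: 2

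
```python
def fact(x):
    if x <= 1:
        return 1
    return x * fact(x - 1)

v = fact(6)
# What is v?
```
Call trace:
fact(x=6)
  fact(x=5)
    fact(x=4)
      fact(x=3)
        fact(x=2)
          fact(x=1)
          -> return 1
        -> return 2
      -> return 6
    -> return 24
  -> return 120
-> return 720

Final answer: 720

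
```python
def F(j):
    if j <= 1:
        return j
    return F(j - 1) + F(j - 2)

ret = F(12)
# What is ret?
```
Call trace (a repeated sub-call is expanded the first time; later identical calls just restate its return value):
F(j=12)
  F(j=11)
    F(j=10)
      F(j=9)
        F(j=8)
          F(j=7)
            F(j=6)
              F(j=5)
                F(j=4)
                  F(j=3)
                    F(j=2)
                      F(j=1)
                      -> return 1
                      F(j=0)
                      -> return 0
                    -> return 1
                    F(j=1)
                    -> return 1
                  -> return 2
                  F(j=2) -> return 1  (same call as traced above)
                -> return 3
                F(j=3) -> return 2  (same call as traced above)
              -> return 5
              F(j=4) -> return 3  (same call as traced above)
            -> return 8
            F(j=5) -> return 5  (same call as traced above)
          -> return 13
          F(j=6) -> return 8  (same call as traced above)
        -> return 21
        F(j=7) -> return 13  (same call as traced above)
      -> return 34
      F(j=8) -> return 21  (same call as traced above)
    -> return 55
    F(j=9) -> return 34  (same call as traced above)
  -> return 89
  F(j=10) -> return 55  (same call as traced above)
-> return 144

Final answer: 144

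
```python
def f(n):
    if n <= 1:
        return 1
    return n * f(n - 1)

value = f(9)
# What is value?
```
Call trace:
f(n=9)
  f(n=8)
    f(n=7)
      f(n=6)
        f(n=5)
          f(n=4)
            f(n=3)
              f(n=2)
                f(n=1)
                -> return 1
              -> return 2
            -> return 6
          -> return 24
        -> return 120
      -> return 720
    -> return 5040
  -> return 40320
-> return 362880

Final answer: 362880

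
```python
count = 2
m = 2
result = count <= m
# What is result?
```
Trace:
  count=2
  count=2, m=2
  count=2, m=2, result=True

Final answer: True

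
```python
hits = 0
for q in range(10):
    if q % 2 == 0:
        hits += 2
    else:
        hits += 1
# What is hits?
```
Trace:
  hits=0
  hits=2, q=0
  hits=3, q=1
  hits=5, q=2
  hits=6, q=3
  hits=8, q=4
  hits=9, q=5
  hits=11, q=6
  hits=12, q=7
  hits=14, q=8
  hits=15, q=9

Final answer: 15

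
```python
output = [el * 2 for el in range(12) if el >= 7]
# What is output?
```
Trace:
  el=0
  el=1
  el=2
  el=3
  el=4
  el=5
  el=6
  el=7
  el=8
  el=9
  el=10
  el=11
  output=[14, 16, 18, 20, 22]

Final answer: [14, 16, 18, 20, 22]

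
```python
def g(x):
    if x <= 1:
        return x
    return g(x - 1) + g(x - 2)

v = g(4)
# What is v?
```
Call trace (a repeated sub-call is expanded the first time; later identical calls just restate its return value):
g(x=4)
  g(x=3)
    g(x=2)
      g(x=1)
      -> return 1
      g(x=0)
      -> return 0
    -> return 1
    g(x=1)
    -> return 1
  -> return 2
  g(x=2) -> return 1  (same call as traced above)
-> return 3

Final answer: 3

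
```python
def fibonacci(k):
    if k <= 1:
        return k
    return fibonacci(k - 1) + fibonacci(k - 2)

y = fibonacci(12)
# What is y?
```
Call trace (a repeated sub-call is expanded the first time; later identical calls just restate its return value):
fibonacci(k=12)
  fibonacci(k=11)
    fibonacci(k=10)
      fibonacci(k=9)
        fibonacci(k=8)
          fibonacci(k=7)
            fibonacci(k=6)
              fibonacci(k=5)
                fibonacci(k=4)
                  fibonacci(k=3)
                    fibonacci(k=2)
                      fibonacci(k=1)
                      -> return 1
                      fibonacci(k=0)
                      -> return 0
                    -> return 1
                    fibonacci(k=1)
                    -> return 1
                  -> return 2
                  fibonacci(k=2) -> return 1  (same call as traced above)
                -> return 3
                fibonacci(k=3) -> return 2  (same call as traced above)
              -> return 5
              fibonacci(k=4) -> return 3  (same call as traced above)
            -> return 8
            fibonacci(k=5) -> return 5  (same call as traced above)
          -> return 13
          fibonacci(k=6) -> return 8  (same call as traced above)
        -> return 21
        fibonacci(k=7) -> return 13  (same call as traced above)
      -> return 34
      fibonacci(k=8) -> return 21  (same call as traced above)
    -> return 55
    fibonacci(k=9) -> return 34  (same call as traced above)
  -> return 89
  fibonacci(k=10) -> return 55  (same call as traced above)
-> return 144

Final answer: 144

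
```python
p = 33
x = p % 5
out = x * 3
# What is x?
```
Trace:
  p=33
  p=33, x=3
  p=33, x=3, out=9

Final answer: 3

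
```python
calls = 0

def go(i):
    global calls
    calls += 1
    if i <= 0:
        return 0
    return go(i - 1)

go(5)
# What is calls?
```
Call trace:
go(i=5)
  go(i=4)
    go(i=3)
      go(i=2)
        go(i=1)
          go(i=0)
          -> return 0
        -> return 0
      -> return 0
    -> return 0
  -> return 0
-> return 0

calls is incremented once per call. go is entered once for each i = 5, 4, 3, 2, 1, 0 (the i <= 0 call returns without recursing), i.e. 5 + 1 calls.
calls = 6

Final answer: 6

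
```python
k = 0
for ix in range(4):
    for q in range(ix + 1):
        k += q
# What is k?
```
Trace:
  k=0
  k=0, ix=0, q=0
  k=0, ix=1, q=0
  k=1, ix=1, q=1
  k=1, ix=2, q=0
  k=2, ix=2, q=1
  k=4, ix=2, q=2
  k=4, ix=3, q=0
  k=5, ix=3, q=1
  k=7, ix=3, q=2
  k=10, ix=3, q=3

Final answer: 10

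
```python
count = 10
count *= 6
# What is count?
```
Trace:
  count=10
  count=60

Final answer: 60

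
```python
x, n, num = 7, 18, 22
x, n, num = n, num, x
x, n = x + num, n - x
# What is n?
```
Trace:
  x=7, n=18, num=22
  x=18, n=22, num=7
  x=25, n=4, num=7

Final answer: 4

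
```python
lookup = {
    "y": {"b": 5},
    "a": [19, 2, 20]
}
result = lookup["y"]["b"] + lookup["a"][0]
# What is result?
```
Trace:
  lookup={'y': {'b': 5}, 'a': [19, 2, 20]}
  lookup={'y': {'b': 5}, 'a': [19, 2, 20]}, result=24

Final answer: 24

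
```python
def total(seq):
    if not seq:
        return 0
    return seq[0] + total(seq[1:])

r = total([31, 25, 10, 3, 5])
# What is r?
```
Call trace:
total(seq=[31, 25, 10, 3, 5])
  total(seq=[25, 10, 3, 5])
    total(seq=[10, 3, 5])
      total(seq=[3, 5])
        total(seq=[5])
          total(seq=[])
          -> return 0
        -> return 5
      -> return 8
    -> return 18
  -> return 43
-> return 74

Final answer: 74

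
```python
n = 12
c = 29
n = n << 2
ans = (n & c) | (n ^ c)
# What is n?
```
Trace:
  n=12
  n=12, c=29
  n=48, c=29
  n=48, c=29, ans=61

Final answer: 48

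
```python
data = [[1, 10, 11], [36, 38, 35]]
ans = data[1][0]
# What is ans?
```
Trace:
  data=[[1, 10, 11], [36, 38, 35]]
  data=[[1, 10, 11], [36, 38, 35]], ans=36

Final answer: 36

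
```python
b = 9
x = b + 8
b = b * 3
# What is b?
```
Trace:
  b=9
  b=9, x=17
  b=27, x=17

Final answer: 27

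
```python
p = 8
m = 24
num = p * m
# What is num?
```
Trace:
  p=8
  p=8, m=24
  p=8, m=24, num=192

Final answer: 192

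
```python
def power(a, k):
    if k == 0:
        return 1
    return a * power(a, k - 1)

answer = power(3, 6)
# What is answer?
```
Call trace:
power(a=3, k=6)
  power(a=3, k=5)
    power(a=3, k=4)
      power(a=3, k=3)
        power(a=3, k=2)
          power(a=3, k=1)
            power(a=3, k=0)
            -> return 1
          -> return 3
        -> return 9
      -> return 27
    -> return 81
  -> return 243
-> return 729

Final answer: 729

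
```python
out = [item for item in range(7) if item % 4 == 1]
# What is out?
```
Trace:
  item=0
  item=1
  item=2
  item=3
  item=4
  item=5
  item=6
  out=[1, 5]

Final answer: [1, 5]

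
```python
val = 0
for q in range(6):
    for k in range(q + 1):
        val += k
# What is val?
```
Trace:
  val=0
  val=0, q=0, k=0
  val=0, q=1, k=0
  val=1, q=1, k=1
  val=1, q=2, k=0
  val=2, q=2, k=1
  val=4, q=2, k=2
  val=4, q=3, k=0
  val=5, q=3, k=1
  val=7, q=3, k=2
  val=10, q=3, k=3
  val=10, q=4, k=0
  val=11, q=4, k=1
  val=13, q=4, k=2
  val=16, q=4, k=3
  val=20, q=4, k=4
  val=20, q=5, k=0
  val=21, q=5, k=1
  val=23, q=5, k=2
  val=26, q=5, k=3
  val=30, q=5, k=4
  val=35, q=5, k=5

Final answer: 35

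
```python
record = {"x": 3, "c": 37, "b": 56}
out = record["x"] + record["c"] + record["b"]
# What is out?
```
Trace:
  record={'x': 3, 'c': 37, 'b': 56}
  record={'x': 3, 'c': 37, 'b': 56}, out=96

Final answer: 96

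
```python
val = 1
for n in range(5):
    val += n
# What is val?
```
Trace:
  val=1
  val=1, n=0
  val=2, n=1
  val=4, n=2
  val=7, n=3
  val=11, n=4

Final answer: 11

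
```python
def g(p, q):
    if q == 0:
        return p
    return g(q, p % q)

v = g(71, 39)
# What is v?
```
Call trace:
g(p=71, q=39)
  g(p=39, q=32)
    g(p=32, q=7)
      g(p=7, q=4)
        g(p=4, q=3)
          g(p=3, q=1)
            g(p=1, q=0)
            -> return 1
          -> return 1
        -> return 1
      -> return 1
    -> return 1
  -> return 1
-> return 1

Final answer: 1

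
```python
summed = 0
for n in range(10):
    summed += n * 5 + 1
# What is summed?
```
Trace:
  summed=0
  summed=1, n=0
  summed=7, n=1
  summed=18, n=2
  summed=34, n=3
  summed=55, n=4
  summed=81, n=5
  summed=112, n=6
  summed=148, n=7
  summed=189, n=8
  summed=235, n=9

Final answer: 235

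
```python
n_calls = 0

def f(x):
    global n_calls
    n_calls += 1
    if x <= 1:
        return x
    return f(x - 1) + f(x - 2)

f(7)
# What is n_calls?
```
Call trace (a repeated sub-call is expanded the first time; later identical calls just restate its return value):
f(x=7)
  f(x=6)
    f(x=5)
      f(x=4)
        f(x=3)
          f(x=2)
            f(x=1)
            -> return 1
            f(x=0)
            -> return 0
          -> return 1
          f(x=1)
          -> return 1
        -> return 2
        f(x=2) -> return 1  (same call as traced above)
      -> return 3
      f(x=3) -> return 2  (same call as traced above)
    -> return 5
    f(x=4) -> return 3  (same call as traced above)
  -> return 8
  f(x=5) -> return 5  (same call as traced above)
-> return 13

n_calls is incremented once per call, so count the calls in each subtree. Let C(x) = number of calls made by f(x).
C(0) = C(1) = 1 (base case, no recursion); C(x) = 1 + C(x - 1) + C(x - 2) otherwise.
C(2) = 1 + C(1) + C(0) = 1 + 1 + 1 = 3
C(3) = 1 + C(2) + C(1) = 1 + 3 + 1 = 5
C(4) = 1 + C(3) + C(2) = 1 + 5 + 3 = 9
C(5) = 1 + C(4) + C(3) = 1 + 9 + 5 = 15
C(6) = 1 + C(5) + C(4) = 1 + 15 + 9 = 25
C(7) = 1 + C(6) + C(5) = 1 + 25 + 15 = 41
n_calls = C(7) = 41

Final answer: 41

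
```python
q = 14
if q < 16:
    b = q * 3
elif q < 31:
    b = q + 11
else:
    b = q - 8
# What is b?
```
Trace:
  q=14
  q=14, b=42

Final answer: 42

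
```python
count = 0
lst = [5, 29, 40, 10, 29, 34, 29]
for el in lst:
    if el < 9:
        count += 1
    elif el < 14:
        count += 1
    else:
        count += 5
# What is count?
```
Trace:
  count=0
  count=1, el=5
  count=6, el=29
  count=11, el=40
  count=12, el=10
  count=17, el=29
  count=22, el=34
  count=27, el=29

Final answer: 27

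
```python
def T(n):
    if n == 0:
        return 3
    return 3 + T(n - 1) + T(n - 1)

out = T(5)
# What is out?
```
Call trace (a repeated sub-call is expanded the first time; later identical calls just restate its return value):
T(n=5)
  T(n=4)
    T(n=3)
      T(n=2)
        T(n=1)
          T(n=0)
          -> return 3
          T(n=0)
          -> return 3
        -> return 9
        T(n=1) -> return 9  (same call as traced above)
      -> return 21
      T(n=2) -> return 21  (same call as traced above)
    -> return 45
    T(n=3) -> return 45  (same call as traced above)
  -> return 93
  T(n=4) -> return 93  (same call as traced above)
-> return 189

Final answer: 189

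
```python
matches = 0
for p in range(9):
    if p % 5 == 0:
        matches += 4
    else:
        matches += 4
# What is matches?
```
Trace:
  matches=0
  matches=4, p=0
  matches=8, p=1
  matches=12, p=2
  matches=16, p=3
  matches=20, p=4
  matches=24, p=5
  matches=28, p=6
  matches=32, p=7
  matches=36, p=8

Final answer: 36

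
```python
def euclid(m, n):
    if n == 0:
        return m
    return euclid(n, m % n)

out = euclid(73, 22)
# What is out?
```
Call trace:
euclid(m=73, n=22)
  euclid(m=22, n=7)
    euclid(m=7, n=1)
      euclid(m=1, n=0)
      -> return 1
    -> return 1
  -> return 1
-> return 1

Final answer: 1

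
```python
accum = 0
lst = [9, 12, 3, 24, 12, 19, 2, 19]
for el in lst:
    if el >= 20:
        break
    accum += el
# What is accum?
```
Trace:
  accum=0
  accum=9, el=9
  accum=21, el=12
  accum=24, el=3
  accum=24, el=24

Final answer: 24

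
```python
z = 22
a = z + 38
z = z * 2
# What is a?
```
Trace:
  z=22
  z=22, a=60
  z=44, a=60

Final answer: 60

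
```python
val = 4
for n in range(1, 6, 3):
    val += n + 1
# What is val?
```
Trace:
  val=4
  val=6, n=1
  val=11, n=4

Final answer: 11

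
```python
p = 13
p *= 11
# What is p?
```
Trace:
  p=13
  p=143

Final answer: 143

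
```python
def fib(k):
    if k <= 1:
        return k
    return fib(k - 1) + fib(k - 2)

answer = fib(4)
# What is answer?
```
Call trace (a repeated sub-call is expanded the first time; later identical calls just restate its return value):
fib(k=4)
  fib(k=3)
    fib(k=2)
      fib(k=1)
      -> return 1
      fib(k=0)
      -> return 0
    -> return 1
    fib(k=1)
    -> return 1
  -> return 2
  fib(k=2) -> return 1  (same call as traced above)
-> return 3

Final answer: 3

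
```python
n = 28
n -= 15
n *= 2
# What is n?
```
Trace:
  n=28
  n=13
  n=26

Final answer: 26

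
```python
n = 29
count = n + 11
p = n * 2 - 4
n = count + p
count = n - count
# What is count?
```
Trace:
  n=29
  n=29, count=40
  n=29, count=40, p=54
  n=94, count=40, p=54
  n=94, count=54, p=54

Final answer: 54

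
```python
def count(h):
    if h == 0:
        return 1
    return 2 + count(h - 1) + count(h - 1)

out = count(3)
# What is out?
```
Call trace (a repeated sub-call is expanded the first time; later identical calls just restate its return value):
count(h=3)
  count(h=2)
    count(h=1)
      count(h=0)
      -> return 1
      count(h=0)
      -> return 1
    -> return 4
    count(h=1) -> return 4  (same call as traced above)
  -> return 10
  count(h=2) -> return 10  (same call as traced above)
-> return 22

Final answer: 22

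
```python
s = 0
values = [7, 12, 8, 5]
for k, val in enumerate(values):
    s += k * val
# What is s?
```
Trace:
  s=0
  s=0, k=0, val=7
  s=12, k=1, val=12
  s=28, k=2, val=8
  s=43, k=3, val=5

Final answer: 43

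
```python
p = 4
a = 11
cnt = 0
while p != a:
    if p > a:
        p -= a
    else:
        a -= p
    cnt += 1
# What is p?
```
Trace:
  p=4
  p=4, a=11
  p=4, a=11, cnt=0
  p=4, a=7, cnt=1
  p=4, a=3, cnt=2
  p=1, a=3, cnt=3
  p=1, a=2, cnt=4
  p=1, a=1, cnt=5

Final answer: 1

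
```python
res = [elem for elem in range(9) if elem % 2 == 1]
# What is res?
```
Trace:
  elem=0
  elem=1
  elem=2
  elem=3
  elem=4
  elem=5
  elem=6
  elem=7
  elem=8
  res=[1, 3, 5, 7]

Final answer: [1, 3, 5, 7]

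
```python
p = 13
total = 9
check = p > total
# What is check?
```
Trace:
  p=13
  p=13, total=9
  p=13, total=9, check=True

Final answer: True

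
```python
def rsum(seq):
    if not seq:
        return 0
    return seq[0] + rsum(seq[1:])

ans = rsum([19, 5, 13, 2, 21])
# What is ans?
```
Call trace:
rsum(seq=[19, 5, 13, 2, 21])
  rsum(seq=[5, 13, 2, 21])
    rsum(seq=[13, 2, 21])
      rsum(seq=[2, 21])
        rsum(seq=[21])
          rsum(seq=[])
          -> return 0
        -> return 21
      -> return 23
    -> return 36
  -> return 41
-> return 60

Final answer: 60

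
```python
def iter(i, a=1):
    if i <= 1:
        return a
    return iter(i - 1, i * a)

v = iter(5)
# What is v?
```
Call trace:
iter(i=5, a=1)
  iter(i=4, a=5)
    iter(i=3, a=20)
      iter(i=2, a=60)
        iter(i=1, a=120)
        -> return 120
      -> return 120
    -> return 120
  -> return 120
-> return 120

Final answer: 120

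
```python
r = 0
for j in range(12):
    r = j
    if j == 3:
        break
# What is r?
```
Trace:
  r=0
  r=0, j=0
  r=1, j=1
  r=2, j=2
  r=3, j=3

Final answer: 3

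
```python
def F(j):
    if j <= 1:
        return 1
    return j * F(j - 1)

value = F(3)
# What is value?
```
Call trace:
F(j=3)
  F(j=2)
    F(j=1)
    -> return 1
  -> return 2
-> return 6

Final answer: 6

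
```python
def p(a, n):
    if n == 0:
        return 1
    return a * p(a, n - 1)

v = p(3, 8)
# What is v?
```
Call trace:
p(a=3, n=8)
  p(a=3, n=7)
    p(a=3, n=6)
      p(a=3, n=5)
        p(a=3, n=4)
          p(a=3, n=3)
            p(a=3, n=2)
              p(a=3, n=1)
                p(a=3, n=0)
                -> return 1
              -> return 3
            -> return 9
          -> return 27
        -> return 81
      -> return 243
    -> return 729
  -> return 2187
-> return 6561

Final answer: 6561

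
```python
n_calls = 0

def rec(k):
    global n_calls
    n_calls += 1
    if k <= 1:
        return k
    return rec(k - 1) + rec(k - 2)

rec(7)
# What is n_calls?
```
Call trace (a repeated sub-call is expanded the first time; later identical calls just restate its return value):
rec(k=7)
  rec(k=6)
    rec(k=5)
      rec(k=4)
        rec(k=3)
          rec(k=2)
            rec(k=1)
            -> return 1
            rec(k=0)
            -> return 0
          -> return 1
          rec(k=1)
          -> return 1
        -> return 2
        rec(k=2) -> return 1  (same call as traced above)
      -> return 3
      rec(k=3) -> return 2  (same call as traced above)
    -> return 5
    rec(k=4) -> return 3  (same call as traced above)
  -> return 8
  rec(k=5) -> return 5  (same call as traced above)
-> return 13

n_calls is incremented once per call, so count the calls in each subtree. Let C(k) = number of calls made by rec(k).
C(0) = C(1) = 1 (base case, no recursion); C(k) = 1 + C(k - 1) + C(k - 2) otherwise.
C(2) = 1 + C(1) + C(0) = 1 + 1 + 1 = 3
C(3) = 1 + C(2) + C(1) = 1 + 3 + 1 = 5
C(4) = 1 + C(3) + C(2) = 1 + 5 + 3 = 9
C(5) = 1 + C(4) + C(3) = 1 + 9 + 5 = 15
C(6) = 1 + C(5) + C(4) = 1 + 15 + 9 = 25
C(7) = 1 + C(6) + C(5) = 1 + 25 + 15 = 41
n_calls = C(7) = 41

Final answer: 41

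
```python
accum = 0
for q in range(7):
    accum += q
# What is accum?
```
Trace:
  accum=0
  accum=0, q=0
  accum=1, q=1
  accum=3, q=2
  accum=6, q=3
  accum=10, q=4
  accum=15, q=5
  accum=21, q=6

Final answer: 21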